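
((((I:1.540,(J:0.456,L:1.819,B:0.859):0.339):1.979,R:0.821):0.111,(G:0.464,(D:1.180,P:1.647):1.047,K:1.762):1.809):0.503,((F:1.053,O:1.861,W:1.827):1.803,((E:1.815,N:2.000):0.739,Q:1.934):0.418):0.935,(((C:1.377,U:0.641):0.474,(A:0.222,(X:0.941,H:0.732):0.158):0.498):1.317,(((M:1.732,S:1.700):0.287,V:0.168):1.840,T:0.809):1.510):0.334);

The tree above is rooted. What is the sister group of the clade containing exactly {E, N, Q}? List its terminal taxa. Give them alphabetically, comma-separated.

F, O, W

The clade containing exactly {E, N, Q} attaches to the tree at the node subtending ((F,O,W),((E,N),Q)).
The other lineage descending from that same node — the sister group — is (F,O,W); its 3 tips in alphabetical order are the answer.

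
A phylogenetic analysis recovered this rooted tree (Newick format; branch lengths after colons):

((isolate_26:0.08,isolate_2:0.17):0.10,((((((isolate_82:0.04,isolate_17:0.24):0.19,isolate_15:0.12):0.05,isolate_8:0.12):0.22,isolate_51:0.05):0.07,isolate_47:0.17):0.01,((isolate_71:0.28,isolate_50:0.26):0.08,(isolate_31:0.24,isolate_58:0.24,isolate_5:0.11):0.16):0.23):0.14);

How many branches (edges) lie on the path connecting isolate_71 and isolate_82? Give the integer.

9

The MRCA of isolate_71 and isolate_82 is the node subtending ((((((isolate_82,isolate_17),isolate_15),isolate_8),isolate_51),isolate_47),((isolate_71,isolate_50),(isolate_31,isolate_58,isolate_5))).
From isolate_71 up to that node: 3 branches. From isolate_82 up to the same node: 6 branches. Total: 3 + 6 = 9.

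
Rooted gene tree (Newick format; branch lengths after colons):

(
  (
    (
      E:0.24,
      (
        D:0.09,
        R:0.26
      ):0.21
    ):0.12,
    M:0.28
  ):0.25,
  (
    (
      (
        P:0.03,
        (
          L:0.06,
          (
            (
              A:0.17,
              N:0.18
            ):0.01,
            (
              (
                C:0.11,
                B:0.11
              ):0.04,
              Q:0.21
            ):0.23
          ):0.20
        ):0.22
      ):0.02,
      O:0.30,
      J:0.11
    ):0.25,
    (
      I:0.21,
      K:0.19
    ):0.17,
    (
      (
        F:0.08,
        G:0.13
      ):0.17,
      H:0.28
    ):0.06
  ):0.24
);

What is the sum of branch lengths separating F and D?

1.22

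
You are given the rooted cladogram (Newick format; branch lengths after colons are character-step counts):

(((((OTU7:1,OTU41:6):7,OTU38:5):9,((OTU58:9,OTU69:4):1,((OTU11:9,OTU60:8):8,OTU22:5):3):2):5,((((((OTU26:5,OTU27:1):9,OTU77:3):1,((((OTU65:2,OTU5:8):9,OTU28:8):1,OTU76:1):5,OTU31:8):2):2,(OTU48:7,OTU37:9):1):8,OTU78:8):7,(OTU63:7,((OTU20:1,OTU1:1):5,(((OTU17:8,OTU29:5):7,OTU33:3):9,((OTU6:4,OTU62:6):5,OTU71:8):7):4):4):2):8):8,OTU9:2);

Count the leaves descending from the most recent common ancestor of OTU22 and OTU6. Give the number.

The MRCA of OTU22 and OTU6 is the node subtending ((((OTU7,OTU41),OTU38),((OTU58,OTU69),((OTU11,OTU60),OTU22))),((((((OTU26,OTU27),OTU77),((((OTU65,OTU5),OTU28),OTU76),OTU31)),(OTU48,OTU37)),OTU78),(OTU63,((OTU20,OTU1),(((OTU17,OTU29),OTU33),((OTU6,OTU62),OTU71)))))).
That clade contains 28 terminal taxa: OTU1, OTU11, OTU17, OTU20, OTU22, OTU26, OTU27, OTU28, OTU29, OTU31, OTU33, OTU37, OTU38, OTU41, OTU48, OTU5, OTU58, OTU6, OTU60, OTU62, OTU63, OTU65, OTU69, OTU7, OTU71, OTU76, OTU77, OTU78.

28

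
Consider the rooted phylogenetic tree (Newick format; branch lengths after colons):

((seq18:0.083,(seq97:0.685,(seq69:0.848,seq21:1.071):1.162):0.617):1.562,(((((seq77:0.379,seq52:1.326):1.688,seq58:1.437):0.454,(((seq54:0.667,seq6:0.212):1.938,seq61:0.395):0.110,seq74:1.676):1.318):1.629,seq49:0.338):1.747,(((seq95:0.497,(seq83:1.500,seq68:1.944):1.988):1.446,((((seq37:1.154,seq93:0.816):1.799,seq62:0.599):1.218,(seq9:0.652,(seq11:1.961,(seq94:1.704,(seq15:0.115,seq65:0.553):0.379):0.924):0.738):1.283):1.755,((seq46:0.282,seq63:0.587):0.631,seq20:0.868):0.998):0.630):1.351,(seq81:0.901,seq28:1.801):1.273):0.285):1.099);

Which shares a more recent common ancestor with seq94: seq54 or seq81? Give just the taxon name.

The MRCA of seq94 and seq81 subtends (((seq95,(seq83,seq68)),((((seq37,seq93),seq62),(seq9,(seq11,(seq94,(seq15,seq65))))),((seq46,seq63),seq20))),(seq81,seq28)) (16 taxa).
The MRCA of seq94 and seq54 subtends (((((seq77,seq52),seq58),(((seq54,seq6),seq61),seq74)),seq49),(((seq95,(seq83,seq68)),((((seq37,seq93),seq62),(seq9,(seq11,(seq94,(seq15,seq65))))),((seq46,seq63),seq20))),(seq81,seq28))) (24 taxa).
The first is nested inside the second, so seq94 shares a more recent common ancestor with seq81.

seq81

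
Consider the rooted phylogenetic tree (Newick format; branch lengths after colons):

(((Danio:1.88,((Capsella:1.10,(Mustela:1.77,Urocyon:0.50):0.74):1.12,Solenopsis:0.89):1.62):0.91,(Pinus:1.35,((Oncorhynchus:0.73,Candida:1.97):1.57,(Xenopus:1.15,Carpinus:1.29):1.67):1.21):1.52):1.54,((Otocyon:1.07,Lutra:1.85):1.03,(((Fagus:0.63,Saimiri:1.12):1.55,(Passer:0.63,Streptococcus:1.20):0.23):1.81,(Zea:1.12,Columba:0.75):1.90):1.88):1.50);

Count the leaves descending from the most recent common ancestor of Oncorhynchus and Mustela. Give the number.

10

The MRCA of Oncorhynchus and Mustela is the node subtending ((Danio,((Capsella,(Mustela,Urocyon)),Solenopsis)),(Pinus,((Oncorhynchus,Candida),(Xenopus,Carpinus)))).
That clade contains 10 terminal taxa: Candida, Capsella, Carpinus, Danio, Mustela, Oncorhynchus, Pinus, Solenopsis, Urocyon, Xenopus.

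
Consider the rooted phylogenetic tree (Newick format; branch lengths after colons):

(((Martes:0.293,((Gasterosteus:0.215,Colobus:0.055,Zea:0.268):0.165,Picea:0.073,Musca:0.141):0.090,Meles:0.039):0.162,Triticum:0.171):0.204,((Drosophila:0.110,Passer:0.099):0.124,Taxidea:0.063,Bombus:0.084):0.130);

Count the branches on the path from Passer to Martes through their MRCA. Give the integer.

6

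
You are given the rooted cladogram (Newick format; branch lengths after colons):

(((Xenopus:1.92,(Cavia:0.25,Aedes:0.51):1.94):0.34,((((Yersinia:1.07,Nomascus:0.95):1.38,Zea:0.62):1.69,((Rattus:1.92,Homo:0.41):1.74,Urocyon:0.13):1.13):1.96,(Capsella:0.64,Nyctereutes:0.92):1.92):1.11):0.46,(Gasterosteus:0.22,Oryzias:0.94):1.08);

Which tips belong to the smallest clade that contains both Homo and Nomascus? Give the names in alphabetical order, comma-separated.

Homo, Nomascus, Rattus, Urocyon, Yersinia, Zea

Tracing Homo: it sits inside (Rattus,Homo).
Tracing Nomascus: it sits inside (Yersinia,Nomascus).
The smallest clade enclosing both is (((Yersinia,Nomascus),Zea),((Rattus,Homo),Urocyon)); the answer is its 6 terminal taxa in alphabetical order.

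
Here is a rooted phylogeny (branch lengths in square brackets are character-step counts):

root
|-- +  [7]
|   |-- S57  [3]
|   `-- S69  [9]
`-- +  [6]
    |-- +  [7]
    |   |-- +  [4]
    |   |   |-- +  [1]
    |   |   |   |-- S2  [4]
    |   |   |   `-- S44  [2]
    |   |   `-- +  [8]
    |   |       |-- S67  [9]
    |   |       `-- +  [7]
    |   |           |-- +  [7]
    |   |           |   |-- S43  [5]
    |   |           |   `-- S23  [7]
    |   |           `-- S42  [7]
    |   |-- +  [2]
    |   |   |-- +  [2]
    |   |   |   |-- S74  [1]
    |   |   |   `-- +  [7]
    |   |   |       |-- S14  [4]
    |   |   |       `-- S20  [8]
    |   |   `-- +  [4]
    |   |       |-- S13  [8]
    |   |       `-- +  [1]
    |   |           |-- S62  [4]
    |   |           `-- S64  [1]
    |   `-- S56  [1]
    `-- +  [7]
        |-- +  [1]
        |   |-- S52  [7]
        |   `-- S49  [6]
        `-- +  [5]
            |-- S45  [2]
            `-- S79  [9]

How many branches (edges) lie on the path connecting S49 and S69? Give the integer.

6

The MRCA of S49 and S69 is the root of the tree.
From S49 up to that node: 4 branches. From S69 up to the same node: 2 branches. Total: 4 + 2 = 6.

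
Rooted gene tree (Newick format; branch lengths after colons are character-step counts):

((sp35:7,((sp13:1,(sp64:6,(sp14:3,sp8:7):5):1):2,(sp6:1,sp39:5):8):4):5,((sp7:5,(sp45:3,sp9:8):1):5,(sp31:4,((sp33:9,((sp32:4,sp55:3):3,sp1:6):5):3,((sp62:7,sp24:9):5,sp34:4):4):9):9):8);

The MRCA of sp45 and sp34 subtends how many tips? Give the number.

The MRCA of sp45 and sp34 is the node subtending ((sp7,(sp45,sp9)),(sp31,((sp33,((sp32,sp55),sp1)),((sp62,sp24),sp34)))).
That clade contains 11 terminal taxa: sp1, sp24, sp31, sp32, sp33, sp34, sp45, sp55, sp62, sp7, sp9.

11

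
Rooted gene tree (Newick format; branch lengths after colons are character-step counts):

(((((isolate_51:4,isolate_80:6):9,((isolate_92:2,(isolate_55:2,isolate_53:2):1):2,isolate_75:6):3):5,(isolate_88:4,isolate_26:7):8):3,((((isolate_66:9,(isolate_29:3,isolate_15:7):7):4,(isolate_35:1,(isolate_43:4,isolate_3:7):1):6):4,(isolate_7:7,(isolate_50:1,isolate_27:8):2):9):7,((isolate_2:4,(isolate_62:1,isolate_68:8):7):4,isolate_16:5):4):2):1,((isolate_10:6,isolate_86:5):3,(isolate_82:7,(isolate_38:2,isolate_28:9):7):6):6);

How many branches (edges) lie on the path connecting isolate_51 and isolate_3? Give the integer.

The MRCA of isolate_51 and isolate_3 is the node subtending ((((isolate_51,isolate_80),((isolate_92,(isolate_55,isolate_53)),isolate_75)),(isolate_88,isolate_26)),((((isolate_66,(isolate_29,isolate_15)),(isolate_35,(isolate_43,isolate_3))),(isolate_7,(isolate_50,isolate_27))),((isolate_2,(isolate_62,isolate_68)),isolate_16))).
From isolate_51 up to that node: 4 branches. From isolate_3 up to the same node: 6 branches. Total: 4 + 6 = 10.

10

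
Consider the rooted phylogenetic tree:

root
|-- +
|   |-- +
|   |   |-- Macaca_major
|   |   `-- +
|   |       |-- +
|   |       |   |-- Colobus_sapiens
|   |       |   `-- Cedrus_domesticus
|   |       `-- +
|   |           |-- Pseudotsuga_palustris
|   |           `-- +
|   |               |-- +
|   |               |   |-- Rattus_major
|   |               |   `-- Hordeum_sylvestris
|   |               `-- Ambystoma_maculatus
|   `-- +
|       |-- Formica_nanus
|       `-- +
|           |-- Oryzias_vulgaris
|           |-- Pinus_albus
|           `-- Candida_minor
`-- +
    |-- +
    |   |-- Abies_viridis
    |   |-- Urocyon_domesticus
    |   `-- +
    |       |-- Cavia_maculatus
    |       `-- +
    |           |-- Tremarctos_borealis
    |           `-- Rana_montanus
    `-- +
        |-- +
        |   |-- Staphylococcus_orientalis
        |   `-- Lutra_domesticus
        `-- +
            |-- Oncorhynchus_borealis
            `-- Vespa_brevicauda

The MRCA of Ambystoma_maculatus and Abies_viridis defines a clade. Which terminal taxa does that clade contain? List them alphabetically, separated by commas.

Abies_viridis, Ambystoma_maculatus, Candida_minor, Cavia_maculatus, Cedrus_domesticus, Colobus_sapiens, Formica_nanus, Hordeum_sylvestris, Lutra_domesticus, Macaca_major, Oncorhynchus_borealis, Oryzias_vulgaris, Pinus_albus, Pseudotsuga_palustris, Rana_montanus, Rattus_major, Staphylococcus_orientalis, Tremarctos_borealis, Urocyon_domesticus, Vespa_brevicauda

Tracing Ambystoma_maculatus: it sits inside ((Rattus_major,Hordeum_sylvestris),Ambystoma_maculatus).
Tracing Abies_viridis: it sits inside (Abies_viridis,Urocyon_domesticus,(Cavia_maculatus,(Tremarctos_borealis,Rana_montanus))).
The smallest clade enclosing both is the whole tree (their MRCA is the root), so the answer is all 20 tips in alphabetical order.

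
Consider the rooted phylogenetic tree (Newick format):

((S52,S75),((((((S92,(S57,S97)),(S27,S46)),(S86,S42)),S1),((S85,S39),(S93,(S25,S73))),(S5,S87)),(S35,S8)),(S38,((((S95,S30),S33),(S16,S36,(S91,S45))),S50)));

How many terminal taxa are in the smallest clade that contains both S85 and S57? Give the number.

15

The MRCA of S85 and S57 is the node subtending (((((S92,(S57,S97)),(S27,S46)),(S86,S42)),S1),((S85,S39),(S93,(S25,S73))),(S5,S87)).
That clade contains 15 terminal taxa: S1, S25, S27, S39, S42, S46, S5, S57, S73, S85, S86, S87, S92, S93, S97.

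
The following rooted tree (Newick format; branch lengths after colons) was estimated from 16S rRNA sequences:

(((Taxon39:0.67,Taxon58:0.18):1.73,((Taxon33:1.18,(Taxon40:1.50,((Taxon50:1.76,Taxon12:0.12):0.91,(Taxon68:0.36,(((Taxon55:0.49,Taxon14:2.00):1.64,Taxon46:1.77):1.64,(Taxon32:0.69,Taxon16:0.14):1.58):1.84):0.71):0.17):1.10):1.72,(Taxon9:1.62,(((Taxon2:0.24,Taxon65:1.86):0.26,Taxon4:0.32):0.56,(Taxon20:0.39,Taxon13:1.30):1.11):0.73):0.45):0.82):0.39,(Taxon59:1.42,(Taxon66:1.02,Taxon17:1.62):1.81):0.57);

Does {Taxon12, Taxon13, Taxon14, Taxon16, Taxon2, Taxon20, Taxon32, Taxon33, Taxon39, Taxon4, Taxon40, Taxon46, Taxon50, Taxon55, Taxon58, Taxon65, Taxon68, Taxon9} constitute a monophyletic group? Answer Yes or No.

Yes

The most recent common ancestor of these taxa subtends ((Taxon39,Taxon58),((Taxon33,(Taxon40,((Taxon50,Taxon12),(Taxon68,(((Taxon55,Taxon14),Taxon46),(Taxon32,Taxon16)))))),(Taxon9,(((Taxon2,Taxon65),Taxon4),(Taxon20,Taxon13))))).
That clade has exactly 18 tips — every listed taxon and nothing else — so the group is monophyletic.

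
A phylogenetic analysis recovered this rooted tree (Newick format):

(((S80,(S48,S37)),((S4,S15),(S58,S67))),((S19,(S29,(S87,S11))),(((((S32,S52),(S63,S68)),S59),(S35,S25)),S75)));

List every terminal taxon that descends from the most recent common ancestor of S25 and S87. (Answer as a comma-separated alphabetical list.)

Tracing S25: it sits inside (S35,S25).
Tracing S87: it sits inside (S87,S11).
The smallest clade enclosing both is ((S19,(S29,(S87,S11))),(((((S32,S52),(S63,S68)),S59),(S35,S25)),S75)); the answer is its 12 terminal taxa in alphabetical order.

S11, S19, S25, S29, S32, S35, S52, S59, S63, S68, S75, S87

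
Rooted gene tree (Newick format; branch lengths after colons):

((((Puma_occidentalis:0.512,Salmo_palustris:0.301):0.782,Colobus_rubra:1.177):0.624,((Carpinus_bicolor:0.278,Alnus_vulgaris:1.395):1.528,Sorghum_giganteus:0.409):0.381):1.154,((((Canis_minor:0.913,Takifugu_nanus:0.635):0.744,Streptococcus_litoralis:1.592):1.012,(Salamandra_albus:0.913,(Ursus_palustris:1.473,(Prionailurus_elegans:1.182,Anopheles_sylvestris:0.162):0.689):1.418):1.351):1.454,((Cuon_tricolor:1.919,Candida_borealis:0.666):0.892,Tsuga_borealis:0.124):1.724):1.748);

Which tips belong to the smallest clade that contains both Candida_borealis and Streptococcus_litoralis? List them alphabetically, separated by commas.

Tracing Candida_borealis: it sits inside (Cuon_tricolor,Candida_borealis).
Tracing Streptococcus_litoralis: it sits inside ((Canis_minor,Takifugu_nanus),Streptococcus_litoralis).
The smallest clade enclosing both is ((((Canis_minor,Takifugu_nanus),Streptococcus_litoralis),(Salamandra_albus,(Ursus_palustris,(Prionailurus_elegans,Anopheles_sylvestris)))),((Cuon_tricolor,Candida_borealis),Tsuga_borealis)); the answer is its 10 terminal taxa in alphabetical order.

Anopheles_sylvestris, Candida_borealis, Canis_minor, Cuon_tricolor, Prionailurus_elegans, Salamandra_albus, Streptococcus_litoralis, Takifugu_nanus, Tsuga_borealis, Ursus_palustris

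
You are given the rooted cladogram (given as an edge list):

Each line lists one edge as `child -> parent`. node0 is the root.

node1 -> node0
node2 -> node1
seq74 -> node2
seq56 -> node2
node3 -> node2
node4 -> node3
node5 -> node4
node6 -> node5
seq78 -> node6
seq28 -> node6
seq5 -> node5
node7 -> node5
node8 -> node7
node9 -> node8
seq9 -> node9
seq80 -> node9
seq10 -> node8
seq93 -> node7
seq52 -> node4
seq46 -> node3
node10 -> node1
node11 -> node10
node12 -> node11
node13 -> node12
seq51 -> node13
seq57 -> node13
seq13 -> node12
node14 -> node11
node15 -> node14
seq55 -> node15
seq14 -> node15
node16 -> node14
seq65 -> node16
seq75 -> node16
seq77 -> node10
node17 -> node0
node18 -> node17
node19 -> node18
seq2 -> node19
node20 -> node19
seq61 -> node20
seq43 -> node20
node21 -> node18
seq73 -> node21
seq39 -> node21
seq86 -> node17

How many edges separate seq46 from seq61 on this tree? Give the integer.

9

The MRCA of seq46 and seq61 is the root of the tree.
From seq46 up to that node: 4 branches. From seq61 up to the same node: 5 branches. Total: 4 + 5 = 9.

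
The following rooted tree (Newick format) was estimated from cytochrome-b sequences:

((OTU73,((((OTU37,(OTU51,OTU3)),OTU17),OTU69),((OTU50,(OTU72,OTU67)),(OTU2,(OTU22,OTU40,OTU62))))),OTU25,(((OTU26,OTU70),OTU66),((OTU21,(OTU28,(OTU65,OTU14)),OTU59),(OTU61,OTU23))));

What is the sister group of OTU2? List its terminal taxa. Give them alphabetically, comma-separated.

OTU22, OTU40, OTU62

OTU2 attaches to the tree at the node subtending (OTU2,(OTU22,OTU40,OTU62)).
The other lineage descending from that same node — the sister group — is (OTU22,OTU40,OTU62); its 3 tips in alphabetical order are the answer.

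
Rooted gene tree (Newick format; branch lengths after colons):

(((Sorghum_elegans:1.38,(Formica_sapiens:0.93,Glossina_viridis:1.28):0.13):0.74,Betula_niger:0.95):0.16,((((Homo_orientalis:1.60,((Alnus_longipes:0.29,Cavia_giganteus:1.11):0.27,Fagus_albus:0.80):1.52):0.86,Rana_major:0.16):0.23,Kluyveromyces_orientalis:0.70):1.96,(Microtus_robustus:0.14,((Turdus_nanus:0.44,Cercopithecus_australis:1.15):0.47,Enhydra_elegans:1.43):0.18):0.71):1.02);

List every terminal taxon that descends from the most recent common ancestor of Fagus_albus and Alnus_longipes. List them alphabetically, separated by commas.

Tracing Fagus_albus: it sits inside ((Alnus_longipes,Cavia_giganteus),Fagus_albus).
Tracing Alnus_longipes: it sits inside (Alnus_longipes,Cavia_giganteus).
The smallest clade enclosing both is ((Alnus_longipes,Cavia_giganteus),Fagus_albus); the answer is its 3 terminal taxa in alphabetical order.

Alnus_longipes, Cavia_giganteus, Fagus_albus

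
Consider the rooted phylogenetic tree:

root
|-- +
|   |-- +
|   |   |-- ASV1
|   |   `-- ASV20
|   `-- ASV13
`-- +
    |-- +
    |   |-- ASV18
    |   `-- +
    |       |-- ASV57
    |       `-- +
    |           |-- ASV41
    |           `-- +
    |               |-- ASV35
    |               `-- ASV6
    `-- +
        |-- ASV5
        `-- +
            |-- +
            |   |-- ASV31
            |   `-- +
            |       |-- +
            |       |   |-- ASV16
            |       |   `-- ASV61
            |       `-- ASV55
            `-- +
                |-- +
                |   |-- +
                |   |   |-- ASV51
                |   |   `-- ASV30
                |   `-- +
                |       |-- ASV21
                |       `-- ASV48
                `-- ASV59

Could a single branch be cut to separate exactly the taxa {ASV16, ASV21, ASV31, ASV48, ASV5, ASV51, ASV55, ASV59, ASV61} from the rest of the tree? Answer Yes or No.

The MRCA of the listed taxa subtends (ASV5,((ASV31,((ASV16,ASV61),ASV55)),(((ASV51,ASV30),(ASV21,ASV48)),ASV59))).
That clade also contains ASV30, which is not in the proposed group, so the group is not monophyletic.

No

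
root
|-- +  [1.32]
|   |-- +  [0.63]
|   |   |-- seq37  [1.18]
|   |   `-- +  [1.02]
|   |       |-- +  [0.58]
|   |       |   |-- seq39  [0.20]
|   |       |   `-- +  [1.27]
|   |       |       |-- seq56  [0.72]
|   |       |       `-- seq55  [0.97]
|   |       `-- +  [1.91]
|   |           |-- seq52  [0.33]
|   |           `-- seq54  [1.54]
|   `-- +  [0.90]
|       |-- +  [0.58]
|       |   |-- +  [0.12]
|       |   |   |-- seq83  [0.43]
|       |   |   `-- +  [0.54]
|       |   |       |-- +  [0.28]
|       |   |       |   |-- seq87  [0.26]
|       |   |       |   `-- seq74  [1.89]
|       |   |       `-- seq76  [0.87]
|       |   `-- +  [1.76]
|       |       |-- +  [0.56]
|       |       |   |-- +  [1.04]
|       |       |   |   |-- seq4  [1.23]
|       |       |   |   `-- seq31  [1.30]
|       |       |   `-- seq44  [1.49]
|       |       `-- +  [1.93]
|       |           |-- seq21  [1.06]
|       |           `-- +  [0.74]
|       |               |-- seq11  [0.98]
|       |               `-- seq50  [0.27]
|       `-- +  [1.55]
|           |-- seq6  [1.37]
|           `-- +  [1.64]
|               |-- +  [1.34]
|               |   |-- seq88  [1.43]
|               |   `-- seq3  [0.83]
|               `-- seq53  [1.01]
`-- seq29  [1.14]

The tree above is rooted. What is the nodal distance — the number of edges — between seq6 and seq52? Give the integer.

The MRCA of seq6 and seq52 is the node subtending ((seq37,((seq39,(seq56,seq55)),(seq52,seq54))),(((seq83,((seq87,seq74),seq76)),(((seq4,seq31),seq44),(seq21,(seq11,seq50)))),(seq6,((seq88,seq3),seq53)))).
From seq6 up to that node: 3 branches. From seq52 up to the same node: 4 branches. Total: 3 + 4 = 7.

7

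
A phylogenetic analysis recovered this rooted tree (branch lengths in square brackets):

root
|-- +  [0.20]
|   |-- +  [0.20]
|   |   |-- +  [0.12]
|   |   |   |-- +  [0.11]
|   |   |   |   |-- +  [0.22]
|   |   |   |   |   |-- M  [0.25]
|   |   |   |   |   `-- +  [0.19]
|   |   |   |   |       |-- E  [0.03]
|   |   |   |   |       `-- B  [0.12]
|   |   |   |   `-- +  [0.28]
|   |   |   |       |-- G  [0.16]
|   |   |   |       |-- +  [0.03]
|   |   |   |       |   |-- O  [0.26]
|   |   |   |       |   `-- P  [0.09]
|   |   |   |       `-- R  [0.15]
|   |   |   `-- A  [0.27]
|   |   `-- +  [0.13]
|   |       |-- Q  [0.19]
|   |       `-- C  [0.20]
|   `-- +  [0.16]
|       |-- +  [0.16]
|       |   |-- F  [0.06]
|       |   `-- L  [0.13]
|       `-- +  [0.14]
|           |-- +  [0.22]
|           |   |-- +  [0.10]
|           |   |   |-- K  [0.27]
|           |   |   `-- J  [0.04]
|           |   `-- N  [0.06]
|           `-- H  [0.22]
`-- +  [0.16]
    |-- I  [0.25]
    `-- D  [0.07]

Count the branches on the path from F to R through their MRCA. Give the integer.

The MRCA of F and R is the node subtending (((((M,(E,B)),(G,(O,P),R)),A),(Q,C)),((F,L),(((K,J),N),H))).
From F up to that node: 3 branches. From R up to the same node: 5 branches. Total: 3 + 5 = 8.

8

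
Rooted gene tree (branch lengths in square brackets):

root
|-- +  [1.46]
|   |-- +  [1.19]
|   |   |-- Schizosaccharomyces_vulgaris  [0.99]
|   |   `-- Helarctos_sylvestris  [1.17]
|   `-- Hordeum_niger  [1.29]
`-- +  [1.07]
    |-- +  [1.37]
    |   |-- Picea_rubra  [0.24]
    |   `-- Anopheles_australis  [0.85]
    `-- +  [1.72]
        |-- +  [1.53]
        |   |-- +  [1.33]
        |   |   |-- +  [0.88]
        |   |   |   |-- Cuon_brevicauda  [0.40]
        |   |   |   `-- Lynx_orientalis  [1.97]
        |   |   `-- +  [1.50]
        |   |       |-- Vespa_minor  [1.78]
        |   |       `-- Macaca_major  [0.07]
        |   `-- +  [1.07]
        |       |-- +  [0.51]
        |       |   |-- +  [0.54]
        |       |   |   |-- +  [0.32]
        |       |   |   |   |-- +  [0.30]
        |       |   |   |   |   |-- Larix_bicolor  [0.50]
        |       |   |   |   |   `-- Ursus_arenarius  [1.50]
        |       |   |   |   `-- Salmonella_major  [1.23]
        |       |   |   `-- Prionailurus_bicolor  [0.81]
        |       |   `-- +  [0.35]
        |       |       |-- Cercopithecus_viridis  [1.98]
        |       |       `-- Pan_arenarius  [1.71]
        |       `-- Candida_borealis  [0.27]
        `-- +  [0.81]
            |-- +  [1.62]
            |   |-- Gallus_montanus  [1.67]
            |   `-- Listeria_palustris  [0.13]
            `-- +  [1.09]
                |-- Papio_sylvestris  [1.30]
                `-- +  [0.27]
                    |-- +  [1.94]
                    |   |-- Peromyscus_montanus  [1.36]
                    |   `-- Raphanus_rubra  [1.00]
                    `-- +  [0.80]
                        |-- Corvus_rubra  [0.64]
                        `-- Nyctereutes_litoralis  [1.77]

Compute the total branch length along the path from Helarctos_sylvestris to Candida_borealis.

9.48

The path runs Helarctos_sylvestris → … → MRCA → … → Candida_borealis; the MRCA is the root of the tree.
Branch lengths along that path: 1.17 + 1.19 + 1.46 + 1.07 + 1.72 + 1.53 + 1.07 + 0.27 = 9.48.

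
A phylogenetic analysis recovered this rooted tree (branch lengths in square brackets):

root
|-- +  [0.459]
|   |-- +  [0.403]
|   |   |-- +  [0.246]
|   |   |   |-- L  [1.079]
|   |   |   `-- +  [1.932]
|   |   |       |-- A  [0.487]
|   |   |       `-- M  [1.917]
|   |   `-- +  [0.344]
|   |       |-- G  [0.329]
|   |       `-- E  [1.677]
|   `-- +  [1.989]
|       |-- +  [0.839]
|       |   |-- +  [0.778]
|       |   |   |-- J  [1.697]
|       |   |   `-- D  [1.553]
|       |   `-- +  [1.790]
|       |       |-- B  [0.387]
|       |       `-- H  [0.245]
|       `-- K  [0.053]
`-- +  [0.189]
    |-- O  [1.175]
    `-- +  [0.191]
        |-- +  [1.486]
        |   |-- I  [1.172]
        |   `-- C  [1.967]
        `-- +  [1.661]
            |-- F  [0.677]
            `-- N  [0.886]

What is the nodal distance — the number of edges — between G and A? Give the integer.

5

The MRCA of G and A is the node subtending ((L,(A,M)),(G,E)).
From G up to that node: 2 branches. From A up to the same node: 3 branches. Total: 2 + 3 = 5.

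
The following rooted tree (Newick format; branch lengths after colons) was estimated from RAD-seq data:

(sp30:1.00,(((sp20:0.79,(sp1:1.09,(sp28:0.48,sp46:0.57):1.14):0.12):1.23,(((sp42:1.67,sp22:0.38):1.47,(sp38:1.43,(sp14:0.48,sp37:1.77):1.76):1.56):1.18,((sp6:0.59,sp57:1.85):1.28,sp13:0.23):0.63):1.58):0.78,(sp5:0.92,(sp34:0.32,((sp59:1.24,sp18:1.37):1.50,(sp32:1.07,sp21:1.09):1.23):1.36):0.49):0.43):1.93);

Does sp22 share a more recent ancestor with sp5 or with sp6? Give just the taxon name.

sp6

The MRCA of sp22 and sp6 subtends (((sp42,sp22),(sp38,(sp14,sp37))),((sp6,sp57),sp13)) (8 taxa).
The MRCA of sp22 and sp5 subtends (((sp20,(sp1,(sp28,sp46))),(((sp42,sp22),(sp38,(sp14,sp37))),((sp6,sp57),sp13))),(sp5,(sp34,((sp59,sp18),(sp32,sp21))))) (18 taxa).
The first is nested inside the second, so sp22 shares a more recent common ancestor with sp6.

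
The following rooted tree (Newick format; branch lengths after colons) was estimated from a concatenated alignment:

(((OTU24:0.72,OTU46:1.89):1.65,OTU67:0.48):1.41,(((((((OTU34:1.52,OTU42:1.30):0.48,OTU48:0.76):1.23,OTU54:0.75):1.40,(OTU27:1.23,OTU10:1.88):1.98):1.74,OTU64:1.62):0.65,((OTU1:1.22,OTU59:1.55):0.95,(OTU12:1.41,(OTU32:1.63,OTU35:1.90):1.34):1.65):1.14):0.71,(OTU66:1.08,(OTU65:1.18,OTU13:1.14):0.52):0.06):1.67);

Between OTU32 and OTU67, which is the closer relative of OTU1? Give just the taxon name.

The MRCA of OTU1 and OTU32 subtends ((OTU1,OTU59),(OTU12,(OTU32,OTU35))) (5 taxa).
The MRCA of OTU1 and OTU67 is the root, subtending the entire tree (18 taxa).
The first is nested inside the second, so OTU1 shares a more recent common ancestor with OTU32.

OTU32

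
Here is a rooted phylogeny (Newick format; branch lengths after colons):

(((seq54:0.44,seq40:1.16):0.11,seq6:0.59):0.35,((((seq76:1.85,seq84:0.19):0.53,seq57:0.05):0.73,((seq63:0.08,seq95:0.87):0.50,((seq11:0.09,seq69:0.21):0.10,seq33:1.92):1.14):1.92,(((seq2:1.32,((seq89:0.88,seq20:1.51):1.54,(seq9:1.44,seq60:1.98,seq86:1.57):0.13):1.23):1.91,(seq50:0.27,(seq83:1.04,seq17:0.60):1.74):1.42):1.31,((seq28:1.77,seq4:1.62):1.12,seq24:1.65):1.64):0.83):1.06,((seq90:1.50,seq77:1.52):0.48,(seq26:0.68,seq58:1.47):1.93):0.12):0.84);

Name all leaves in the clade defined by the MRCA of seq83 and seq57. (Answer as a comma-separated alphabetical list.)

Tracing seq83: it sits inside (seq83,seq17).
Tracing seq57: it sits inside ((seq76,seq84),seq57).
The smallest clade enclosing both is (((seq76,seq84),seq57),((seq63,seq95),((seq11,seq69),seq33)),(((seq2,((seq89,seq20),(seq9,seq60,seq86))),(seq50,(seq83,seq17))),((seq28,seq4),seq24))); the answer is its 20 terminal taxa in alphabetical order.

seq11, seq17, seq2, seq20, seq24, seq28, seq33, seq4, seq50, seq57, seq60, seq63, seq69, seq76, seq83, seq84, seq86, seq89, seq9, seq95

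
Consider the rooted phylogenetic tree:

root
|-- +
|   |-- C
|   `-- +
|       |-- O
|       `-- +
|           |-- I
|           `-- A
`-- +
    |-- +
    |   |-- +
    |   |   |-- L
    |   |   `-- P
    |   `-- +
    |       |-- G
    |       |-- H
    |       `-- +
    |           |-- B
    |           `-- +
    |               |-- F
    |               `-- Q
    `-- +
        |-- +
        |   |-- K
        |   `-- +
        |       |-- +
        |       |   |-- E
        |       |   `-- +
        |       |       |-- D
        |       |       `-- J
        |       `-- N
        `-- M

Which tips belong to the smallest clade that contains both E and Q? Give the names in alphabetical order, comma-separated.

B, D, E, F, G, H, J, K, L, M, N, P, Q

Tracing E: it sits inside (E,(D,J)).
Tracing Q: it sits inside (F,Q).
The smallest clade enclosing both is (((L,P),(G,H,(B,(F,Q)))),((K,((E,(D,J)),N)),M)); the answer is its 13 terminal taxa in alphabetical order.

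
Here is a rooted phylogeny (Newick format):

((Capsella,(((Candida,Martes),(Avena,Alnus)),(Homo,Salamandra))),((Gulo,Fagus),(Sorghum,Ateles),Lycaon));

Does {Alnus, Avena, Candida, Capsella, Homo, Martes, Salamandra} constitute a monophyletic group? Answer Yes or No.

The most recent common ancestor of these taxa subtends (Capsella,(((Candida,Martes),(Avena,Alnus)),(Homo,Salamandra))).
That clade has exactly 7 tips — every listed taxon and nothing else — so the group is monophyletic.

Yes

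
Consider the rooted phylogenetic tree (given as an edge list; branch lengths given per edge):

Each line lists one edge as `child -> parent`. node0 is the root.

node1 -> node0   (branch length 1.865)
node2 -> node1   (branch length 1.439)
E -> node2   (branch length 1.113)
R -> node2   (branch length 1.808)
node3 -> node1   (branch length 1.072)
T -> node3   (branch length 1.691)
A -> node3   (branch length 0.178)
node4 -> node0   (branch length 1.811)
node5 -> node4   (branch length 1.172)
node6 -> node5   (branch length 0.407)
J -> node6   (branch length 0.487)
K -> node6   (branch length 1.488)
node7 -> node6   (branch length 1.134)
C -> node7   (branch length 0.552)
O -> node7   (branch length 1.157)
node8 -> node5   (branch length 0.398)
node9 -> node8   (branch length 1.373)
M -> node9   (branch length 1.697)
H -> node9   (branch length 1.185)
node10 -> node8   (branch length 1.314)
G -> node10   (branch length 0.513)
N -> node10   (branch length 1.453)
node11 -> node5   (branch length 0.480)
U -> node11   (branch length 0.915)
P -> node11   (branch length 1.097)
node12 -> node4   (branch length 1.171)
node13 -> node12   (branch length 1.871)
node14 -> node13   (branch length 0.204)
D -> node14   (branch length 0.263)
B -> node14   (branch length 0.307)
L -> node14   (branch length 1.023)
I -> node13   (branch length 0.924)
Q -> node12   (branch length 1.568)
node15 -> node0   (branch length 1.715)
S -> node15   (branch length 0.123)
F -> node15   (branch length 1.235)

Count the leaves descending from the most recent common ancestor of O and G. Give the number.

10

The MRCA of O and G is the node subtending ((J,K,(C,O)),((M,H),(G,N)),(U,P)).
That clade contains 10 terminal taxa: C, G, H, J, K, M, N, O, P, U.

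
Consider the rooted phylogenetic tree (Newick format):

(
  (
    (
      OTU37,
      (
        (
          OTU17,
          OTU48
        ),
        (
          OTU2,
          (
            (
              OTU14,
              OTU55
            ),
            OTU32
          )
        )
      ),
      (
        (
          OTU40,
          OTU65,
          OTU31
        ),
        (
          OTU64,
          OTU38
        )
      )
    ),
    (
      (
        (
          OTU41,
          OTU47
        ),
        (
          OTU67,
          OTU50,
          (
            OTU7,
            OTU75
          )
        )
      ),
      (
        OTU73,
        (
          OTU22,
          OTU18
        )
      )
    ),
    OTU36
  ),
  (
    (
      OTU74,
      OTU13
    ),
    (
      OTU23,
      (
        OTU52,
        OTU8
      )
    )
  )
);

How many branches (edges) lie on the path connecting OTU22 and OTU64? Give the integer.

8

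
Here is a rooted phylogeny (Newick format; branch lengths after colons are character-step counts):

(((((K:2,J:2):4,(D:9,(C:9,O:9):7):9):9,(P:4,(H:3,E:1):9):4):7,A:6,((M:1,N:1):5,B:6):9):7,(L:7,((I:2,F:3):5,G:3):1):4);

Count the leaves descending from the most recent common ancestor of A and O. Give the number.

12

The MRCA of A and O is the node subtending ((((K,J),(D,(C,O))),(P,(H,E))),A,((M,N),B)).
That clade contains 12 terminal taxa: A, B, C, D, E, H, J, K, M, N, O, P.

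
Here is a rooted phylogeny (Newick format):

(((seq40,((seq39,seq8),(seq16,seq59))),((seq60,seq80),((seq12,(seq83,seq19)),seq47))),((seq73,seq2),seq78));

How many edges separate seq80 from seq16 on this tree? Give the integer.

7

The MRCA of seq80 and seq16 is the node subtending ((seq40,((seq39,seq8),(seq16,seq59))),((seq60,seq80),((seq12,(seq83,seq19)),seq47))).
From seq80 up to that node: 3 branches. From seq16 up to the same node: 4 branches. Total: 3 + 4 = 7.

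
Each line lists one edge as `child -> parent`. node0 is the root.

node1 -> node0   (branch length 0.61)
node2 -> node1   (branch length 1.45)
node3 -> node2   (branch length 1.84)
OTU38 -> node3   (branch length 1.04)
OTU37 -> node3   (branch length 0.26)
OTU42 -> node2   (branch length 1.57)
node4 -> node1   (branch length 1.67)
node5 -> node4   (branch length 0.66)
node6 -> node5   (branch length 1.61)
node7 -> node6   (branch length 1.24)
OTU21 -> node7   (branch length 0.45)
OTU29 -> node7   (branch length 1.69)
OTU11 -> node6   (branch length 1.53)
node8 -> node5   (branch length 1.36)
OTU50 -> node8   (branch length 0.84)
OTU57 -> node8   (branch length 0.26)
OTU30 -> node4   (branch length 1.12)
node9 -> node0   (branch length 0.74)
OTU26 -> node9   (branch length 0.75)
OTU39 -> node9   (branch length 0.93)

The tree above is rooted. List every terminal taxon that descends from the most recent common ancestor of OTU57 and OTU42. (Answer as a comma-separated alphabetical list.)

OTU11, OTU21, OTU29, OTU30, OTU37, OTU38, OTU42, OTU50, OTU57

Tracing OTU57: it sits inside (OTU50,OTU57).
Tracing OTU42: it sits inside ((OTU38,OTU37),OTU42).
The smallest clade enclosing both is (((OTU38,OTU37),OTU42),((((OTU21,OTU29),OTU11),(OTU50,OTU57)),OTU30)); the answer is its 9 terminal taxa in alphabetical order.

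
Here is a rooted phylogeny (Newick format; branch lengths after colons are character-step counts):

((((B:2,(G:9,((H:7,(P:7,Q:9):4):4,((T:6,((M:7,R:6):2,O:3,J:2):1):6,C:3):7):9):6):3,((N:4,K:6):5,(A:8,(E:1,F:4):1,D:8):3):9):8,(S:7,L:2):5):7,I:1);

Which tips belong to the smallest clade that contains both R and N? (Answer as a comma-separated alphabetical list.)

A, B, C, D, E, F, G, H, J, K, M, N, O, P, Q, R, T

Tracing R: it sits inside (M,R).
Tracing N: it sits inside (N,K).
The smallest clade enclosing both is ((B,(G,((H,(P,Q)),((T,((M,R),O,J)),C)))),((N,K),(A,(E,F),D))); the answer is its 17 terminal taxa in alphabetical order.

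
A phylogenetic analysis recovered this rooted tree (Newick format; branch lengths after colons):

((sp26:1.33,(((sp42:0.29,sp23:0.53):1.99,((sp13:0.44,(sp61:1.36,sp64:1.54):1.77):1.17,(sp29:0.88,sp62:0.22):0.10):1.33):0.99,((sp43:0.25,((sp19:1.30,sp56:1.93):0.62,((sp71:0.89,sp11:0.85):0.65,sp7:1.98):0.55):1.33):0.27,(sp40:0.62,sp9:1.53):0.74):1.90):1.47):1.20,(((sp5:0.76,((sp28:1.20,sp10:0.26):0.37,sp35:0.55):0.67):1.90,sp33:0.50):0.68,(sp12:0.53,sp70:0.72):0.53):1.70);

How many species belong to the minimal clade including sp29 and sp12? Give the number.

23

The MRCA of sp29 and sp12 is the root, so the clade is the entire tree.
That clade contains 23 terminal taxa: sp10, sp11, sp12, sp13, sp19, sp23, sp26, sp28, sp29, sp33, sp35, sp40, sp42, sp43, sp5, sp56, sp61, sp62, sp64, sp7, sp70, sp71, sp9.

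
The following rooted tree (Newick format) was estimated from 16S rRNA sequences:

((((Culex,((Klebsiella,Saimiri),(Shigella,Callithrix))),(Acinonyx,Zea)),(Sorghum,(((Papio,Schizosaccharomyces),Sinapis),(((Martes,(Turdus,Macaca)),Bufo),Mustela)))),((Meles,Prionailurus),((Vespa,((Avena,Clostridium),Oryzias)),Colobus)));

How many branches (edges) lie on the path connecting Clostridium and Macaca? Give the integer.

14

The MRCA of Clostridium and Macaca is the root of the tree.
From Clostridium up to that node: 6 branches. From Macaca up to the same node: 8 branches. Total: 6 + 8 = 14.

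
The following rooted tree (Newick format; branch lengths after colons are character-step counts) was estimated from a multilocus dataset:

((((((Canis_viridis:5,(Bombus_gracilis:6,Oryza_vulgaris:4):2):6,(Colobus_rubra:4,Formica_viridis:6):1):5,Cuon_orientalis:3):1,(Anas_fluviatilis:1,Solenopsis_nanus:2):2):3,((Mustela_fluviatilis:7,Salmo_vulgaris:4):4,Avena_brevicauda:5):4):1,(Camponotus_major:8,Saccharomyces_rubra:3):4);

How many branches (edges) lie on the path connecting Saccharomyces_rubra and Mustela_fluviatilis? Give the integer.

6

The MRCA of Saccharomyces_rubra and Mustela_fluviatilis is the root of the tree.
From Saccharomyces_rubra up to that node: 2 branches. From Mustela_fluviatilis up to the same node: 4 branches. Total: 2 + 4 = 6.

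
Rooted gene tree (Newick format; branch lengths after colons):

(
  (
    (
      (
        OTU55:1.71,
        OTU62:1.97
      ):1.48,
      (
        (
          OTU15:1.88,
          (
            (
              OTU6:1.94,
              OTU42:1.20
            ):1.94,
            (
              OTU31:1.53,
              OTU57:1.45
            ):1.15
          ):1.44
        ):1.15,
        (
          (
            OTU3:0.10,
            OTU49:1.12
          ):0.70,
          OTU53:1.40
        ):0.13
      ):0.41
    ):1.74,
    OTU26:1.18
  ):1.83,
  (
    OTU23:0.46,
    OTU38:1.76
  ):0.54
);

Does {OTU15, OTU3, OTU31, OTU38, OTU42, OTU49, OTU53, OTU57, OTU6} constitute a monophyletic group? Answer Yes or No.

No

The MRCA of the listed taxa is the root, so the smallest clade containing them is the whole tree.
That clade also contains OTU23, OTU26, OTU55, OTU62, which are not in the proposed group, so the group is not monophyletic.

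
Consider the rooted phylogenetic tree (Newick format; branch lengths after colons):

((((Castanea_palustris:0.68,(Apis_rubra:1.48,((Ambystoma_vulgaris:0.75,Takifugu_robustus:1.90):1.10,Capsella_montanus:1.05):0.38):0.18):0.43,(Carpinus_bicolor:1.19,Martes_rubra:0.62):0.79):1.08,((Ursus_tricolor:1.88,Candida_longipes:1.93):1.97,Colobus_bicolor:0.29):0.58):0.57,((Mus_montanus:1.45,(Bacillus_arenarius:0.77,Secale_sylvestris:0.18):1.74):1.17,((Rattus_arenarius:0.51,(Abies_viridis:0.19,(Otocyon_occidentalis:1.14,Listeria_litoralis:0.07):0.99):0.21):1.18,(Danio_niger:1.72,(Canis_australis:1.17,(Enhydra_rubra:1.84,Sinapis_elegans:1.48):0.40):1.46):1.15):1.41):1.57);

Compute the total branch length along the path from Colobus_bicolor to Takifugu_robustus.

The path runs Colobus_bicolor → … → MRCA → … → Takifugu_robustus; the MRCA is the node subtending (((Castanea_palustris,(Apis_rubra,((Ambystoma_vulgaris,Takifugu_robustus),Capsella_montanus))),(Carpinus_bicolor,Martes_rubra)),((Ursus_tricolor,Candida_longipes),Colobus_bicolor)).
Branch lengths along that path: 0.29 + 0.58 + 1.08 + 0.43 + 0.18 + 0.38 + 1.10 + 1.90 = 5.94.

5.94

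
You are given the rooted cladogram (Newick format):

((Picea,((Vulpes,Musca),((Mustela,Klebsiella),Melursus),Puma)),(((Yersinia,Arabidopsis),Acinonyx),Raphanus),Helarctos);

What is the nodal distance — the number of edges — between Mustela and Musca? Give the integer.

5

The MRCA of Mustela and Musca is the node subtending ((Vulpes,Musca),((Mustela,Klebsiella),Melursus),Puma).
From Mustela up to that node: 3 branches. From Musca up to the same node: 2 branches. Total: 3 + 2 = 5.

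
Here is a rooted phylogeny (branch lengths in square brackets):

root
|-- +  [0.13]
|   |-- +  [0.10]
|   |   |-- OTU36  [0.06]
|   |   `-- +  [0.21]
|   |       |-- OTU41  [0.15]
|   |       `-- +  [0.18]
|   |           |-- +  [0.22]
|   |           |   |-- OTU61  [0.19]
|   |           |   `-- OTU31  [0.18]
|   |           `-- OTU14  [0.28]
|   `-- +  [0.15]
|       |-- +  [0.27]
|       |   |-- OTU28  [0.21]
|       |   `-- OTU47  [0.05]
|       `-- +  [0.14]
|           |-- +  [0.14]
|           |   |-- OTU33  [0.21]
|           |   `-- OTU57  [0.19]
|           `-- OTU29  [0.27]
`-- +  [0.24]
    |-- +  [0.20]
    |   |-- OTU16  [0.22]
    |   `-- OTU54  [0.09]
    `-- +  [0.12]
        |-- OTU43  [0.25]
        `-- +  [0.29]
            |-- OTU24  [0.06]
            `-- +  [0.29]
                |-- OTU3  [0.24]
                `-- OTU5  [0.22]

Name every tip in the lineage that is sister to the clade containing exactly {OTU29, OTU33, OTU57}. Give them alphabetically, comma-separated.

The clade containing exactly {OTU29, OTU33, OTU57} attaches to the tree at the node subtending ((OTU28,OTU47),((OTU33,OTU57),OTU29)).
The other lineage descending from that same node — the sister group — is (OTU28,OTU47); its 2 tips in alphabetical order are the answer.

OTU28, OTU47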